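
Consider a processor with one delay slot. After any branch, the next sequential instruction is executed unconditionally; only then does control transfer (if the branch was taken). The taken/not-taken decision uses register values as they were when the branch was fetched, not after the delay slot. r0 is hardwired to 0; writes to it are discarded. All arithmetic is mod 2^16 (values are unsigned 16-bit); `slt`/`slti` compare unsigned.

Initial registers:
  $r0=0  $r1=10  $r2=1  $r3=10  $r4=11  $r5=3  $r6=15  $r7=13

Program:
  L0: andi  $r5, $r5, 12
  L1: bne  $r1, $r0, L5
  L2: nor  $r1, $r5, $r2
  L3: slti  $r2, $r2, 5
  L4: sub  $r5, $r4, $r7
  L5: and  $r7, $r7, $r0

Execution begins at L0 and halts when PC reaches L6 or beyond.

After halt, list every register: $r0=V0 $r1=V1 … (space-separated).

$r0=0 $r1=65534 $r2=1 $r3=10 $r4=11 $r5=0 $r6=15 $r7=0

#0 andi  $r5, $r5, 12 ; 0/10/1/10/11/0/15/13
#1 bne  $r1, $r0, L5 ; 0/10/1/10/11/0/15/13 ; →target
#2 nor  $r1, $r5, $r2 ; 0/65534/1/10/11/0/15/13
#5 and  $r7, $r7, $r0 ; 0/65534/1/10/11/0/15/0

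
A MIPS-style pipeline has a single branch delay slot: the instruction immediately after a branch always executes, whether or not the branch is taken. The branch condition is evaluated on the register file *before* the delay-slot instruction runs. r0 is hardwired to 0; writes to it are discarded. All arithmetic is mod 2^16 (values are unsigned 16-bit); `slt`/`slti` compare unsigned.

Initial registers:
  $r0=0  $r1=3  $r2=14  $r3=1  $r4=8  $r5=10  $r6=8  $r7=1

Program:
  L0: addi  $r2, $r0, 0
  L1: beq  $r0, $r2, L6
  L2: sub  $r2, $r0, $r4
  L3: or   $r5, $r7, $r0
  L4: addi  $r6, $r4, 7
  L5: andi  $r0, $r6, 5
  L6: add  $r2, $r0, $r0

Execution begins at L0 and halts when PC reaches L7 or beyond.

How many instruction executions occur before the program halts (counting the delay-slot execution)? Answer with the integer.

4

  step pc=0: addi  $r2, $r0, 0  regs=(0,3,0,1,8,10,8,1)
  step pc=1: beq  $r0, $r2, L6  cond=T  regs=(0,3,0,1,8,10,8,1)
  step pc=2: sub  $r2, $r0, $r4  regs=(0,3,65528,1,8,10,8,1)
  step pc=6: add  $r2, $r0, $r0  regs=(0,3,0,1,8,10,8,1)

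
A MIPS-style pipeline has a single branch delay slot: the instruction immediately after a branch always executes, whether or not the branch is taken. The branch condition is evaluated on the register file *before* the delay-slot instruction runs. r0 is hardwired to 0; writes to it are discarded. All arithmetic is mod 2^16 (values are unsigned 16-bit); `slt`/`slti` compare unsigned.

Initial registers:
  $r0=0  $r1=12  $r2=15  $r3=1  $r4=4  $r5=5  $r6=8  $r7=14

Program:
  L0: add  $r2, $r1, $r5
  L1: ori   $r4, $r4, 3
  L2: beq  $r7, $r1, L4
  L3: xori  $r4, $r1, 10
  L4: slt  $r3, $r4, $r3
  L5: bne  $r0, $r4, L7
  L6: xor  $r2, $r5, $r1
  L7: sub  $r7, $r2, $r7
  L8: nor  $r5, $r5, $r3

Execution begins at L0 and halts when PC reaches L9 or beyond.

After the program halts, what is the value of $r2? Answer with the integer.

[0] add  $r2, $r1, $r5  →  {$r0:0, $r1:12, $r2:17, $r3:1, $r4:4, $r5:5, $r6:8, $r7:14}
[1] ori   $r4, $r4, 3  →  {$r0:0, $r1:12, $r2:17, $r3:1, $r4:7, $r5:5, $r6:8, $r7:14}
[2] beq  $r7, $r1, L4  →  {$r0:0, $r1:12, $r2:17, $r3:1, $r4:7, $r5:5, $r6:8, $r7:14}  ⟨branch fallthrough⟩
[3] xori  $r4, $r1, 10  →  {$r0:0, $r1:12, $r2:17, $r3:1, $r4:6, $r5:5, $r6:8, $r7:14}
[4] slt  $r3, $r4, $r3  →  {$r0:0, $r1:12, $r2:17, $r3:0, $r4:6, $r5:5, $r6:8, $r7:14}
[5] bne  $r0, $r4, L7  →  {$r0:0, $r1:12, $r2:17, $r3:0, $r4:6, $r5:5, $r6:8, $r7:14}  ⟨branch taken⟩
[6] xor  $r2, $r5, $r1  →  {$r0:0, $r1:12, $r2:9, $r3:0, $r4:6, $r5:5, $r6:8, $r7:14}
[7] sub  $r7, $r2, $r7  →  {$r0:0, $r1:12, $r2:9, $r3:0, $r4:6, $r5:5, $r6:8, $r7:65531}
[8] nor  $r5, $r5, $r3  →  {$r0:0, $r1:12, $r2:9, $r3:0, $r4:6, $r5:65530, $r6:8, $r7:65531}

9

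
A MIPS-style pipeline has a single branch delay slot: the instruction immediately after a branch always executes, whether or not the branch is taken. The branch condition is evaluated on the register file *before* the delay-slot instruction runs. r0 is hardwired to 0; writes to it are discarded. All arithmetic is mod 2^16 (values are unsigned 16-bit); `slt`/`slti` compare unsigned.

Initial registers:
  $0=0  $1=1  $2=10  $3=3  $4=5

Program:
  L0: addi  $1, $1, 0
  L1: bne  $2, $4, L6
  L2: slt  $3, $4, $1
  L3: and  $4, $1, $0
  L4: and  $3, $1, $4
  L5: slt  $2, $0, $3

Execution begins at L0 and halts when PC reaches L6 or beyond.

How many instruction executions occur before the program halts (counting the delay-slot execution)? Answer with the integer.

3

PC=0  addi  $1, $1, 0        | $0=0 $1=1 $2=10 $3=3 $4=5
PC=1  bne  $2, $4, L6        | $0=0 $1=1 $2=10 $3=3 $4=5  [TAKEN]
PC=2  slt  $3, $4, $1        | $0=0 $1=1 $2=10 $3=0 $4=5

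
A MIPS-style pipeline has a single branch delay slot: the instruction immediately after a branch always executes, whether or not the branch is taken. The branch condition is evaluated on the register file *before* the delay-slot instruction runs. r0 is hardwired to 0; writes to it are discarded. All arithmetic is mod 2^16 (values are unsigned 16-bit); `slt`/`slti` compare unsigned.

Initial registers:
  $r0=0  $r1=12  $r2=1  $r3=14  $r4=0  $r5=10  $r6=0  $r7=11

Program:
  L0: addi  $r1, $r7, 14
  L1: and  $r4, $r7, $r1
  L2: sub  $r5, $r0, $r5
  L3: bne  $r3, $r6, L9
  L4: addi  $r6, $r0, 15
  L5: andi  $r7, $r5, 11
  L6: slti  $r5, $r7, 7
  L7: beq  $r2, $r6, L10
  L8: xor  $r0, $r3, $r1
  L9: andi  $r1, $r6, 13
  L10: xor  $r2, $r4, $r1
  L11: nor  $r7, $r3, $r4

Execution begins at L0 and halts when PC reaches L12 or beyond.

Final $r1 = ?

13

PC=0  addi  $r1, $r7, 14     | $r0=0 $r1=25 $r2=1 $r3=14 $r4=0 $r5=10 $r6=0 $r7=11
PC=1  and  $r4, $r7, $r1     | $r0=0 $r1=25 $r2=1 $r3=14 $r4=9 $r5=10 $r6=0 $r7=11
PC=2  sub  $r5, $r0, $r5     | $r0=0 $r1=25 $r2=1 $r3=14 $r4=9 $r5=65526 $r6=0 $r7=11
PC=3  bne  $r3, $r6, L9      | $r0=0 $r1=25 $r2=1 $r3=14 $r4=9 $r5=65526 $r6=0 $r7=11  [TAKEN]
PC=4  addi  $r6, $r0, 15     | $r0=0 $r1=25 $r2=1 $r3=14 $r4=9 $r5=65526 $r6=15 $r7=11
PC=9  andi  $r1, $r6, 13     | $r0=0 $r1=13 $r2=1 $r3=14 $r4=9 $r5=65526 $r6=15 $r7=11
PC=10 xor  $r2, $r4, $r1     | $r0=0 $r1=13 $r2=4 $r3=14 $r4=9 $r5=65526 $r6=15 $r7=11
PC=11 nor  $r7, $r3, $r4     | $r0=0 $r1=13 $r2=4 $r3=14 $r4=9 $r5=65526 $r6=15 $r7=65520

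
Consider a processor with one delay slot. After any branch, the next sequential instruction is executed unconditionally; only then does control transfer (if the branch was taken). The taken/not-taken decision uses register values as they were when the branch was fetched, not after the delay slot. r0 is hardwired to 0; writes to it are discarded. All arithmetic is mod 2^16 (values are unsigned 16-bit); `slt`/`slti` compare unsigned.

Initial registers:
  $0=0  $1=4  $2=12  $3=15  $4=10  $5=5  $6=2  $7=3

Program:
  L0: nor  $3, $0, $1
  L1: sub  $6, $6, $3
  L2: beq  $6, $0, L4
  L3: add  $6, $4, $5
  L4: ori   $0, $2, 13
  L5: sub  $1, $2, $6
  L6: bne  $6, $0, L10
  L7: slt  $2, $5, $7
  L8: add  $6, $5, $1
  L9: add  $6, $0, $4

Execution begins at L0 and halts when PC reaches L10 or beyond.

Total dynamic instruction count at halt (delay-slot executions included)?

8

#0 nor  $3, $0, $1 ; 0/4/12/65531/10/5/2/3
#1 sub  $6, $6, $3 ; 0/4/12/65531/10/5/7/3
#2 beq  $6, $0, L4 ; 0/4/12/65531/10/5/7/3 ; →fallthru
#3 add  $6, $4, $5 ; 0/4/12/65531/10/5/15/3
#4 ori   $0, $2, 13 ; 0/4/12/65531/10/5/15/3
#5 sub  $1, $2, $6 ; 0/65533/12/65531/10/5/15/3
#6 bne  $6, $0, L10 ; 0/65533/12/65531/10/5/15/3 ; →target
#7 slt  $2, $5, $7 ; 0/65533/0/65531/10/5/15/3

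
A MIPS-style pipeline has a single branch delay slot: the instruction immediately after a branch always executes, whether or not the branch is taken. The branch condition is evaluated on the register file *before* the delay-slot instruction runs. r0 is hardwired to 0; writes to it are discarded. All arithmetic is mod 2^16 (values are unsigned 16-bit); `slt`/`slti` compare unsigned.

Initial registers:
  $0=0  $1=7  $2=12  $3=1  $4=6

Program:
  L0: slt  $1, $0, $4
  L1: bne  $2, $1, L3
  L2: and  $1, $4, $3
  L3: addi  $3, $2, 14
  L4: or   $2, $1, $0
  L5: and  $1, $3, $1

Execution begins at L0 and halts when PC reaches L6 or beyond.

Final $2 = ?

0

[0] slt  $1, $0, $4  →  {$0:0, $1:1, $2:12, $3:1, $4:6}
[1] bne  $2, $1, L3  →  {$0:0, $1:1, $2:12, $3:1, $4:6}  ⟨branch taken⟩
[2] and  $1, $4, $3  →  {$0:0, $1:0, $2:12, $3:1, $4:6}
[3] addi  $3, $2, 14  →  {$0:0, $1:0, $2:12, $3:26, $4:6}
[4] or   $2, $1, $0  →  {$0:0, $1:0, $2:0, $3:26, $4:6}
[5] and  $1, $3, $1  →  {$0:0, $1:0, $2:0, $3:26, $4:6}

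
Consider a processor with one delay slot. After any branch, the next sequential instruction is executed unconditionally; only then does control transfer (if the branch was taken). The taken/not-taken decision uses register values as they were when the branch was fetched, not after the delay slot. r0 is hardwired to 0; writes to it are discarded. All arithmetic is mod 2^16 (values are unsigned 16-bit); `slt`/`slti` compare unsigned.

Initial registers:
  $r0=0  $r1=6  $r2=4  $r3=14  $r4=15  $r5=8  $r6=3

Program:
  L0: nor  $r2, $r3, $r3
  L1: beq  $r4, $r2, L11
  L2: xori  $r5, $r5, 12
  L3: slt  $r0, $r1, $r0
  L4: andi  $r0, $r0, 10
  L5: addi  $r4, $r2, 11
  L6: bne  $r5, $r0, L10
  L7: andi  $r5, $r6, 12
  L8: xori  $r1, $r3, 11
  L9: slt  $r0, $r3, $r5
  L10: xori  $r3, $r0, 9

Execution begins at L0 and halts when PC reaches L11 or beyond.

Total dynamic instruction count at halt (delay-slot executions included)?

9

  step pc=0: nor  $r2, $r3, $r3  regs=(0,6,65521,14,15,8,3)
  step pc=1: beq  $r4, $r2, L11  cond=F  regs=(0,6,65521,14,15,8,3)
  step pc=2: xori  $r5, $r5, 12  regs=(0,6,65521,14,15,4,3)
  step pc=3: slt  $r0, $r1, $r0  regs=(0,6,65521,14,15,4,3)
  step pc=4: andi  $r0, $r0, 10  regs=(0,6,65521,14,15,4,3)
  step pc=5: addi  $r4, $r2, 11  regs=(0,6,65521,14,65532,4,3)
  step pc=6: bne  $r5, $r0, L10  cond=T  regs=(0,6,65521,14,65532,4,3)
  step pc=7: andi  $r5, $r6, 12  regs=(0,6,65521,14,65532,0,3)
  step pc=10: xori  $r3, $r0, 9  regs=(0,6,65521,9,65532,0,3)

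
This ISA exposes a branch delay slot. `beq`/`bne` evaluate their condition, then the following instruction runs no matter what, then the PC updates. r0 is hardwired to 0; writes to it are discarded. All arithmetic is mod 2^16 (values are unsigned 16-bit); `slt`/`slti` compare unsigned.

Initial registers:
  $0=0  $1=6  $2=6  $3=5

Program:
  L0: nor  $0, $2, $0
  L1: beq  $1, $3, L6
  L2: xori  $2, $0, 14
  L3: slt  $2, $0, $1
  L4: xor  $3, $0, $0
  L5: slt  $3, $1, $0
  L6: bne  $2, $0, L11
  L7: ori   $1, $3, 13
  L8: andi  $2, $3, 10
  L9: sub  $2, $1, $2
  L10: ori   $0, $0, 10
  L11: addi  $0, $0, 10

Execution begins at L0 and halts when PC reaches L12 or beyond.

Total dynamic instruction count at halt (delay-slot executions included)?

PC=0  nor  $0, $2, $0        | $0=0 $1=6 $2=6 $3=5
PC=1  beq  $1, $3, L6        | $0=0 $1=6 $2=6 $3=5  [not taken]
PC=2  xori  $2, $0, 14       | $0=0 $1=6 $2=14 $3=5
PC=3  slt  $2, $0, $1        | $0=0 $1=6 $2=1 $3=5
PC=4  xor  $3, $0, $0        | $0=0 $1=6 $2=1 $3=0
PC=5  slt  $3, $1, $0        | $0=0 $1=6 $2=1 $3=0
PC=6  bne  $2, $0, L11       | $0=0 $1=6 $2=1 $3=0  [TAKEN]
PC=7  ori   $1, $3, 13       | $0=0 $1=13 $2=1 $3=0
PC=11 addi  $0, $0, 10       | $0=0 $1=13 $2=1 $3=0

9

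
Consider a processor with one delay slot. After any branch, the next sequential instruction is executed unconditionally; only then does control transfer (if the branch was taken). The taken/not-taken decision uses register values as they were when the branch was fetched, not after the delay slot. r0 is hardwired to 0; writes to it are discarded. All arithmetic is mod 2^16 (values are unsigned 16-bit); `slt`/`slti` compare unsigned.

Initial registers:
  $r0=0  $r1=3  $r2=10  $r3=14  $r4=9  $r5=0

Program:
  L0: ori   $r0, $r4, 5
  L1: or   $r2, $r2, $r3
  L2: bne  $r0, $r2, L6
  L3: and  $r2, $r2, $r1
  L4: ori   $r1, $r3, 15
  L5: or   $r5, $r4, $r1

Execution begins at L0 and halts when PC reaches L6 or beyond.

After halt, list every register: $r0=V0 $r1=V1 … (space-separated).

$r0=0 $r1=3 $r2=2 $r3=14 $r4=9 $r5=0

  step pc=0: ori   $r0, $r4, 5  regs=(0,3,10,14,9,0)
  step pc=1: or   $r2, $r2, $r3  regs=(0,3,14,14,9,0)
  step pc=2: bne  $r0, $r2, L6  cond=T  regs=(0,3,14,14,9,0)
  step pc=3: and  $r2, $r2, $r1  regs=(0,3,2,14,9,0)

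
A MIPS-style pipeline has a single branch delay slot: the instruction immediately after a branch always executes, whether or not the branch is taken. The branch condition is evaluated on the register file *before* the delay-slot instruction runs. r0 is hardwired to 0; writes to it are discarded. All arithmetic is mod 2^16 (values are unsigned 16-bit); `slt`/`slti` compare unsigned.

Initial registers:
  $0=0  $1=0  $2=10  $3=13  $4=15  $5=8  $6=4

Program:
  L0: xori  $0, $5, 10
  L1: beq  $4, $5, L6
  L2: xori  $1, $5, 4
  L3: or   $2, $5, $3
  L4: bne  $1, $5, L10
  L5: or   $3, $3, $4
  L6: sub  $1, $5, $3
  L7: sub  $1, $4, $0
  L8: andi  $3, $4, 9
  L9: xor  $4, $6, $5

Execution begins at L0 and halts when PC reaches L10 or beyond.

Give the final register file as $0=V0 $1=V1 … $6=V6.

$0=0 $1=12 $2=13 $3=15 $4=15 $5=8 $6=4

  step pc=0: xori  $0, $5, 10  regs=(0,0,10,13,15,8,4)
  step pc=1: beq  $4, $5, L6  cond=F  regs=(0,0,10,13,15,8,4)
  step pc=2: xori  $1, $5, 4  regs=(0,12,10,13,15,8,4)
  step pc=3: or   $2, $5, $3  regs=(0,12,13,13,15,8,4)
  step pc=4: bne  $1, $5, L10  cond=T  regs=(0,12,13,13,15,8,4)
  step pc=5: or   $3, $3, $4  regs=(0,12,13,15,15,8,4)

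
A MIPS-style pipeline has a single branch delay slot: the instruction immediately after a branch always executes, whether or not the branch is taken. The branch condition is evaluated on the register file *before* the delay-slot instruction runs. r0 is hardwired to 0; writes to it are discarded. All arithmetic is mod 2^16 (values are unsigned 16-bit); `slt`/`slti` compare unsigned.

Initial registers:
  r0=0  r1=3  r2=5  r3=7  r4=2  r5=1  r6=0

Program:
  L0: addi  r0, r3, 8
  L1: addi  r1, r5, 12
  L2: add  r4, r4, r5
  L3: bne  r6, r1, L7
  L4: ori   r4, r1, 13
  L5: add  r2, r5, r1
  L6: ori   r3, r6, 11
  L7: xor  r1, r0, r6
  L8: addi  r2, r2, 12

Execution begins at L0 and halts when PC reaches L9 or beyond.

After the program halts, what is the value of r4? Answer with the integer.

  step pc=0: addi  r0, r3, 8  regs=(0,3,5,7,2,1,0)
  step pc=1: addi  r1, r5, 12  regs=(0,13,5,7,2,1,0)
  step pc=2: add  r4, r4, r5  regs=(0,13,5,7,3,1,0)
  step pc=3: bne  r6, r1, L7  cond=T  regs=(0,13,5,7,3,1,0)
  step pc=4: ori   r4, r1, 13  regs=(0,13,5,7,13,1,0)
  step pc=7: xor  r1, r0, r6  regs=(0,0,5,7,13,1,0)
  step pc=8: addi  r2, r2, 12  regs=(0,0,17,7,13,1,0)

13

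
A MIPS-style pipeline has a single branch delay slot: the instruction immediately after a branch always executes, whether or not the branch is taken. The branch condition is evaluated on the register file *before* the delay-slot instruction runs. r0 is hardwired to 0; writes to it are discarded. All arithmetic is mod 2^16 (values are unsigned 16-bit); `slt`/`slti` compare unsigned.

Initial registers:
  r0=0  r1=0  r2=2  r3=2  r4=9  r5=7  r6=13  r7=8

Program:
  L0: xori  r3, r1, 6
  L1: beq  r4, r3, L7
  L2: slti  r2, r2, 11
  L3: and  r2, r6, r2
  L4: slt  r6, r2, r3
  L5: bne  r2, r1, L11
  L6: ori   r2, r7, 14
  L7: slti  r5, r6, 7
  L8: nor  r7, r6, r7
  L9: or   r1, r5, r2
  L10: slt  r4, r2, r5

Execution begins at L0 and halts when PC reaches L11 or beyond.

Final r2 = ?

14

[0] xori  r3, r1, 6  →  {r0:0, r1:0, r2:2, r3:6, r4:9, r5:7, r6:13, r7:8}
[1] beq  r4, r3, L7  →  {r0:0, r1:0, r2:2, r3:6, r4:9, r5:7, r6:13, r7:8}  ⟨branch fallthrough⟩
[2] slti  r2, r2, 11  →  {r0:0, r1:0, r2:1, r3:6, r4:9, r5:7, r6:13, r7:8}
[3] and  r2, r6, r2  →  {r0:0, r1:0, r2:1, r3:6, r4:9, r5:7, r6:13, r7:8}
[4] slt  r6, r2, r3  →  {r0:0, r1:0, r2:1, r3:6, r4:9, r5:7, r6:1, r7:8}
[5] bne  r2, r1, L11  →  {r0:0, r1:0, r2:1, r3:6, r4:9, r5:7, r6:1, r7:8}  ⟨branch taken⟩
[6] ori   r2, r7, 14  →  {r0:0, r1:0, r2:14, r3:6, r4:9, r5:7, r6:1, r7:8}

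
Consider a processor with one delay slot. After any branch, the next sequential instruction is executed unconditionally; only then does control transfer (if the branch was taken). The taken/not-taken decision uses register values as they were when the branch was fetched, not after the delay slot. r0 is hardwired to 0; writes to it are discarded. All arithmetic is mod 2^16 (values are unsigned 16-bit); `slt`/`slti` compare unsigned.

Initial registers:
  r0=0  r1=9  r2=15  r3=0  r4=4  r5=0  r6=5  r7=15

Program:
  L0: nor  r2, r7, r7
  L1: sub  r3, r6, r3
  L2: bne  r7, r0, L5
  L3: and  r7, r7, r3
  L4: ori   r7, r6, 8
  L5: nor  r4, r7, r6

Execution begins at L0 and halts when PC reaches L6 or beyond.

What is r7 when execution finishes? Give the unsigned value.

5

#0 nor  r2, r7, r7 ; 0/9/65520/0/4/0/5/15
#1 sub  r3, r6, r3 ; 0/9/65520/5/4/0/5/15
#2 bne  r7, r0, L5 ; 0/9/65520/5/4/0/5/15 ; →target
#3 and  r7, r7, r3 ; 0/9/65520/5/4/0/5/5
#5 nor  r4, r7, r6 ; 0/9/65520/5/65530/0/5/5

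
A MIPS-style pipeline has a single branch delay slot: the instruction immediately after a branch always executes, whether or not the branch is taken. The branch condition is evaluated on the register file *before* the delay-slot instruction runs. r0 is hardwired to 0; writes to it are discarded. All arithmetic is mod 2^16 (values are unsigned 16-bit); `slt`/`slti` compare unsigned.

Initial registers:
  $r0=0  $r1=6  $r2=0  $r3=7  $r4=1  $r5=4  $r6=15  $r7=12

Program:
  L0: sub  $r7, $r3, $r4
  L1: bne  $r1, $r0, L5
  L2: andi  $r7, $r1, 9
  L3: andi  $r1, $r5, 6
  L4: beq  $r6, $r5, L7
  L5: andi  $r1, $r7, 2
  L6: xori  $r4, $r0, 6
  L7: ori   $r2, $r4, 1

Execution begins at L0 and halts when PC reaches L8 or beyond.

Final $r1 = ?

[0] sub  $r7, $r3, $r4  →  {$r0:0, $r1:6, $r2:0, $r3:7, $r4:1, $r5:4, $r6:15, $r7:6}
[1] bne  $r1, $r0, L5  →  {$r0:0, $r1:6, $r2:0, $r3:7, $r4:1, $r5:4, $r6:15, $r7:6}  ⟨branch taken⟩
[2] andi  $r7, $r1, 9  →  {$r0:0, $r1:6, $r2:0, $r3:7, $r4:1, $r5:4, $r6:15, $r7:0}
[5] andi  $r1, $r7, 2  →  {$r0:0, $r1:0, $r2:0, $r3:7, $r4:1, $r5:4, $r6:15, $r7:0}
[6] xori  $r4, $r0, 6  →  {$r0:0, $r1:0, $r2:0, $r3:7, $r4:6, $r5:4, $r6:15, $r7:0}
[7] ori   $r2, $r4, 1  →  {$r0:0, $r1:0, $r2:7, $r3:7, $r4:6, $r5:4, $r6:15, $r7:0}

0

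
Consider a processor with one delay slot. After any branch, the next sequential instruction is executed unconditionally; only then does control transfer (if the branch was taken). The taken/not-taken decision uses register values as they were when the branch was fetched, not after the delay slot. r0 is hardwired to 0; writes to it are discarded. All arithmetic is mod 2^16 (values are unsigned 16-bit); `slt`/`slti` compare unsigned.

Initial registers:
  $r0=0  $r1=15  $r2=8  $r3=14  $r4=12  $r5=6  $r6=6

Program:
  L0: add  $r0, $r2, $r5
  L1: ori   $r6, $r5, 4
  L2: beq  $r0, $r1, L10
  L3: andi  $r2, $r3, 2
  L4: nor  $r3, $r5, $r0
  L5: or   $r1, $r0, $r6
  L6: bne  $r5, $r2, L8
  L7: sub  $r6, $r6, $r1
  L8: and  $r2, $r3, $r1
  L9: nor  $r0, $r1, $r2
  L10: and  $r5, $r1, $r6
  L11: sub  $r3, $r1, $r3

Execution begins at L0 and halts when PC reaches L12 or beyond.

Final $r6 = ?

0

[0] add  $r0, $r2, $r5  →  {$r0:0, $r1:15, $r2:8, $r3:14, $r4:12, $r5:6, $r6:6}
[1] ori   $r6, $r5, 4  →  {$r0:0, $r1:15, $r2:8, $r3:14, $r4:12, $r5:6, $r6:6}
[2] beq  $r0, $r1, L10  →  {$r0:0, $r1:15, $r2:8, $r3:14, $r4:12, $r5:6, $r6:6}  ⟨branch fallthrough⟩
[3] andi  $r2, $r3, 2  →  {$r0:0, $r1:15, $r2:2, $r3:14, $r4:12, $r5:6, $r6:6}
[4] nor  $r3, $r5, $r0  →  {$r0:0, $r1:15, $r2:2, $r3:65529, $r4:12, $r5:6, $r6:6}
[5] or   $r1, $r0, $r6  →  {$r0:0, $r1:6, $r2:2, $r3:65529, $r4:12, $r5:6, $r6:6}
[6] bne  $r5, $r2, L8  →  {$r0:0, $r1:6, $r2:2, $r3:65529, $r4:12, $r5:6, $r6:6}  ⟨branch taken⟩
[7] sub  $r6, $r6, $r1  →  {$r0:0, $r1:6, $r2:2, $r3:65529, $r4:12, $r5:6, $r6:0}
[8] and  $r2, $r3, $r1  →  {$r0:0, $r1:6, $r2:0, $r3:65529, $r4:12, $r5:6, $r6:0}
[9] nor  $r0, $r1, $r2  →  {$r0:0, $r1:6, $r2:0, $r3:65529, $r4:12, $r5:6, $r6:0}
[10] and  $r5, $r1, $r6  →  {$r0:0, $r1:6, $r2:0, $r3:65529, $r4:12, $r5:0, $r6:0}
[11] sub  $r3, $r1, $r3  →  {$r0:0, $r1:6, $r2:0, $r3:13, $r4:12, $r5:0, $r6:0}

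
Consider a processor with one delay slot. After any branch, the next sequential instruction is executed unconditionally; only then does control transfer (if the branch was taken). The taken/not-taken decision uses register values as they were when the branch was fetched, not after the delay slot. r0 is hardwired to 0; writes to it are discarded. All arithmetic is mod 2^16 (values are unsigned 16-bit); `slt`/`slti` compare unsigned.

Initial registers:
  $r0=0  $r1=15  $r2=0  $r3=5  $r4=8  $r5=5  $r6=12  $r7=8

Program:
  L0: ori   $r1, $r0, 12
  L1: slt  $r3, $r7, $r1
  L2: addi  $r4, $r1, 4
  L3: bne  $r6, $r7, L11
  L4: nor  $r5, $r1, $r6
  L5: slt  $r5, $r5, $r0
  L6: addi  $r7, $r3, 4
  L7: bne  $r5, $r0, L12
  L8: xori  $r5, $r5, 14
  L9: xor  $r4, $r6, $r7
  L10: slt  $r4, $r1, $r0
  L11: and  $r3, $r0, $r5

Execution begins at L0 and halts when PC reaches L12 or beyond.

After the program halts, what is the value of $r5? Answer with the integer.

PC=0  ori   $r1, $r0, 12     | $r0=0 $r1=12 $r2=0 $r3=5 $r4=8 $r5=5 $r6=12 $r7=8
PC=1  slt  $r3, $r7, $r1     | $r0=0 $r1=12 $r2=0 $r3=1 $r4=8 $r5=5 $r6=12 $r7=8
PC=2  addi  $r4, $r1, 4      | $r0=0 $r1=12 $r2=0 $r3=1 $r4=16 $r5=5 $r6=12 $r7=8
PC=3  bne  $r6, $r7, L11     | $r0=0 $r1=12 $r2=0 $r3=1 $r4=16 $r5=5 $r6=12 $r7=8  [TAKEN]
PC=4  nor  $r5, $r1, $r6     | $r0=0 $r1=12 $r2=0 $r3=1 $r4=16 $r5=65523 $r6=12 $r7=8
PC=11 and  $r3, $r0, $r5     | $r0=0 $r1=12 $r2=0 $r3=0 $r4=16 $r5=65523 $r6=12 $r7=8

65523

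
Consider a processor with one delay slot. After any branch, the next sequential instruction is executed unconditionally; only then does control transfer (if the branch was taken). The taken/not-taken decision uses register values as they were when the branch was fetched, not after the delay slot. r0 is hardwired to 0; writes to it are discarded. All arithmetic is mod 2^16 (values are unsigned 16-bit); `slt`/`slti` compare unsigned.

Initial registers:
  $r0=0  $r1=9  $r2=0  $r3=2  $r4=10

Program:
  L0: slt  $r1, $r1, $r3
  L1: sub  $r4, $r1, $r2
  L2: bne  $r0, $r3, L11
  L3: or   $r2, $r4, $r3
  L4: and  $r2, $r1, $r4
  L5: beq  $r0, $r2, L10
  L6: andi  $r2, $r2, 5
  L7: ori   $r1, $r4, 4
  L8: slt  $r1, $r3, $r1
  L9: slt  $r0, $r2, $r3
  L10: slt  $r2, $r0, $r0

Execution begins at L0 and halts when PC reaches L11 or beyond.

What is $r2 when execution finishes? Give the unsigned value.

2

PC=0  slt  $r1, $r1, $r3     | $r0=0 $r1=0 $r2=0 $r3=2 $r4=10
PC=1  sub  $r4, $r1, $r2     | $r0=0 $r1=0 $r2=0 $r3=2 $r4=0
PC=2  bne  $r0, $r3, L11     | $r0=0 $r1=0 $r2=0 $r3=2 $r4=0  [TAKEN]
PC=3  or   $r2, $r4, $r3     | $r0=0 $r1=0 $r2=2 $r3=2 $r4=0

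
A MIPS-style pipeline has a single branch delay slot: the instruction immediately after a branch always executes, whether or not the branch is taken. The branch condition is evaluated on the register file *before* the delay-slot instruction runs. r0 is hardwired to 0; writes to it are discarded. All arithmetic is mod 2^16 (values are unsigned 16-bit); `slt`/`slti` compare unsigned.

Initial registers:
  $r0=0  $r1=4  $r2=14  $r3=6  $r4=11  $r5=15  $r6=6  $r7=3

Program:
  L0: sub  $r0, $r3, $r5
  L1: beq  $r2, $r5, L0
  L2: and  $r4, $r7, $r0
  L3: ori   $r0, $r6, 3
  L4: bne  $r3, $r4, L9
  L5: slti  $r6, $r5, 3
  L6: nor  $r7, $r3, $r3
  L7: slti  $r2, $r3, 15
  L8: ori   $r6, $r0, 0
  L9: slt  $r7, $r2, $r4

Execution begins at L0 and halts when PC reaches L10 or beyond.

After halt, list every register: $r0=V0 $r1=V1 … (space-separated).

[0] sub  $r0, $r3, $r5  →  {$r0:0, $r1:4, $r2:14, $r3:6, $r4:11, $r5:15, $r6:6, $r7:3}
[1] beq  $r2, $r5, L0  →  {$r0:0, $r1:4, $r2:14, $r3:6, $r4:11, $r5:15, $r6:6, $r7:3}  ⟨branch fallthrough⟩
[2] and  $r4, $r7, $r0  →  {$r0:0, $r1:4, $r2:14, $r3:6, $r4:0, $r5:15, $r6:6, $r7:3}
[3] ori   $r0, $r6, 3  →  {$r0:0, $r1:4, $r2:14, $r3:6, $r4:0, $r5:15, $r6:6, $r7:3}
[4] bne  $r3, $r4, L9  →  {$r0:0, $r1:4, $r2:14, $r3:6, $r4:0, $r5:15, $r6:6, $r7:3}  ⟨branch taken⟩
[5] slti  $r6, $r5, 3  →  {$r0:0, $r1:4, $r2:14, $r3:6, $r4:0, $r5:15, $r6:0, $r7:3}
[9] slt  $r7, $r2, $r4  →  {$r0:0, $r1:4, $r2:14, $r3:6, $r4:0, $r5:15, $r6:0, $r7:0}

$r0=0 $r1=4 $r2=14 $r3=6 $r4=0 $r5=15 $r6=0 $r7=0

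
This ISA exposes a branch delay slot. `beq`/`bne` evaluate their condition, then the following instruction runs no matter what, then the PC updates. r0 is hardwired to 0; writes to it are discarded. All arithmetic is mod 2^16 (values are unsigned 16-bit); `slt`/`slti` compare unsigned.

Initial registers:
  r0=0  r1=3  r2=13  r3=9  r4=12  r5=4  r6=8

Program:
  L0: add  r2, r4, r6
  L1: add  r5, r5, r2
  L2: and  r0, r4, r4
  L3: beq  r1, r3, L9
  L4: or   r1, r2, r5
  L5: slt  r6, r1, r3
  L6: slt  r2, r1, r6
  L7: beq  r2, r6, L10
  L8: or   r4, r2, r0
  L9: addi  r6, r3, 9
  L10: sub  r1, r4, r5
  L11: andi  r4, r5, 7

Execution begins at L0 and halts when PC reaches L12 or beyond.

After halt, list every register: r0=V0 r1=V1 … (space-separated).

r0=0 r1=65512 r2=0 r3=9 r4=0 r5=24 r6=0

[0] add  r2, r4, r6  →  {r0:0, r1:3, r2:20, r3:9, r4:12, r5:4, r6:8}
[1] add  r5, r5, r2  →  {r0:0, r1:3, r2:20, r3:9, r4:12, r5:24, r6:8}
[2] and  r0, r4, r4  →  {r0:0, r1:3, r2:20, r3:9, r4:12, r5:24, r6:8}
[3] beq  r1, r3, L9  →  {r0:0, r1:3, r2:20, r3:9, r4:12, r5:24, r6:8}  ⟨branch fallthrough⟩
[4] or   r1, r2, r5  →  {r0:0, r1:28, r2:20, r3:9, r4:12, r5:24, r6:8}
[5] slt  r6, r1, r3  →  {r0:0, r1:28, r2:20, r3:9, r4:12, r5:24, r6:0}
[6] slt  r2, r1, r6  →  {r0:0, r1:28, r2:0, r3:9, r4:12, r5:24, r6:0}
[7] beq  r2, r6, L10  →  {r0:0, r1:28, r2:0, r3:9, r4:12, r5:24, r6:0}  ⟨branch taken⟩
[8] or   r4, r2, r0  →  {r0:0, r1:28, r2:0, r3:9, r4:0, r5:24, r6:0}
[10] sub  r1, r4, r5  →  {r0:0, r1:65512, r2:0, r3:9, r4:0, r5:24, r6:0}
[11] andi  r4, r5, 7  →  {r0:0, r1:65512, r2:0, r3:9, r4:0, r5:24, r6:0}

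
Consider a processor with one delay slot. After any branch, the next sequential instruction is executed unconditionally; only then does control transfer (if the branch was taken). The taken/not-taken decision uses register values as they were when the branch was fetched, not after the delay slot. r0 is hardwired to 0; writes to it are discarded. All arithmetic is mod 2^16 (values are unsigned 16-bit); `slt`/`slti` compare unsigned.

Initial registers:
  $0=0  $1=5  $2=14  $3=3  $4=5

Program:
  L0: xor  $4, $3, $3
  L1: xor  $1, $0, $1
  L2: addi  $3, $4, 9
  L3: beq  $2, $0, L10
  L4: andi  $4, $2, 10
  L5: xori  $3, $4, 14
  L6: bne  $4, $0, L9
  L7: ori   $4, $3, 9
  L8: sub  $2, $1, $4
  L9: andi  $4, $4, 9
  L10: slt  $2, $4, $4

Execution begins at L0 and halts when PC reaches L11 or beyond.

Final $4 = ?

9

[0] xor  $4, $3, $3  →  {$0:0, $1:5, $2:14, $3:3, $4:0}
[1] xor  $1, $0, $1  →  {$0:0, $1:5, $2:14, $3:3, $4:0}
[2] addi  $3, $4, 9  →  {$0:0, $1:5, $2:14, $3:9, $4:0}
[3] beq  $2, $0, L10  →  {$0:0, $1:5, $2:14, $3:9, $4:0}  ⟨branch fallthrough⟩
[4] andi  $4, $2, 10  →  {$0:0, $1:5, $2:14, $3:9, $4:10}
[5] xori  $3, $4, 14  →  {$0:0, $1:5, $2:14, $3:4, $4:10}
[6] bne  $4, $0, L9  →  {$0:0, $1:5, $2:14, $3:4, $4:10}  ⟨branch taken⟩
[7] ori   $4, $3, 9  →  {$0:0, $1:5, $2:14, $3:4, $4:13}
[9] andi  $4, $4, 9  →  {$0:0, $1:5, $2:14, $3:4, $4:9}
[10] slt  $2, $4, $4  →  {$0:0, $1:5, $2:0, $3:4, $4:9}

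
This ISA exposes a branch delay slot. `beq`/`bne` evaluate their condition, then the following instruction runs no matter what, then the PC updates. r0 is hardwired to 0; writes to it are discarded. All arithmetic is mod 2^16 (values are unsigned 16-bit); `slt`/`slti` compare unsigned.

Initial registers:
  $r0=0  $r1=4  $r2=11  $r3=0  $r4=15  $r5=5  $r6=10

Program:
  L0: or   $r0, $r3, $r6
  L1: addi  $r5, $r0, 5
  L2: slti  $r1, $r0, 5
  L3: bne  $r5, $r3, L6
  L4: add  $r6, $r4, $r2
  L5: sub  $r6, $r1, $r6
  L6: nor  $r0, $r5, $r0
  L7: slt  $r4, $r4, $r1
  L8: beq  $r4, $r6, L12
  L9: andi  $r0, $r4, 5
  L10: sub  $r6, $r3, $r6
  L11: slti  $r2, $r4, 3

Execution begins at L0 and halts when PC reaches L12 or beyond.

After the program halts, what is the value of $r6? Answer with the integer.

65510

#0 or   $r0, $r3, $r6 ; 0/4/11/0/15/5/10
#1 addi  $r5, $r0, 5 ; 0/4/11/0/15/5/10
#2 slti  $r1, $r0, 5 ; 0/1/11/0/15/5/10
#3 bne  $r5, $r3, L6 ; 0/1/11/0/15/5/10 ; →target
#4 add  $r6, $r4, $r2 ; 0/1/11/0/15/5/26
#6 nor  $r0, $r5, $r0 ; 0/1/11/0/15/5/26
#7 slt  $r4, $r4, $r1 ; 0/1/11/0/0/5/26
#8 beq  $r4, $r6, L12 ; 0/1/11/0/0/5/26 ; →fallthru
#9 andi  $r0, $r4, 5 ; 0/1/11/0/0/5/26
#10 sub  $r6, $r3, $r6 ; 0/1/11/0/0/5/65510
#11 slti  $r2, $r4, 3 ; 0/1/1/0/0/5/65510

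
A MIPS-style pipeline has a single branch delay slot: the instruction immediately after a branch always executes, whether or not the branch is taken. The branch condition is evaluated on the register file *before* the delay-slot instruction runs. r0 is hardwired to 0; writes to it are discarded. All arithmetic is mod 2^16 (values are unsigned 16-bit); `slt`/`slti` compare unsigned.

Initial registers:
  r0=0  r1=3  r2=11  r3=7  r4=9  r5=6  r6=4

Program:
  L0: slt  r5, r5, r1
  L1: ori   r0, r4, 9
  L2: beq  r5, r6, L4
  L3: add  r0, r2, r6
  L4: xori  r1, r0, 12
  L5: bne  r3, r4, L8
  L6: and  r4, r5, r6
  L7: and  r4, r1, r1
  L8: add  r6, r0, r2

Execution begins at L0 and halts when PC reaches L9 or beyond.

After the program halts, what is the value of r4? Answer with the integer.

[0] slt  r5, r5, r1  →  {r0:0, r1:3, r2:11, r3:7, r4:9, r5:0, r6:4}
[1] ori   r0, r4, 9  →  {r0:0, r1:3, r2:11, r3:7, r4:9, r5:0, r6:4}
[2] beq  r5, r6, L4  →  {r0:0, r1:3, r2:11, r3:7, r4:9, r5:0, r6:4}  ⟨branch fallthrough⟩
[3] add  r0, r2, r6  →  {r0:0, r1:3, r2:11, r3:7, r4:9, r5:0, r6:4}
[4] xori  r1, r0, 12  →  {r0:0, r1:12, r2:11, r3:7, r4:9, r5:0, r6:4}
[5] bne  r3, r4, L8  →  {r0:0, r1:12, r2:11, r3:7, r4:9, r5:0, r6:4}  ⟨branch taken⟩
[6] and  r4, r5, r6  →  {r0:0, r1:12, r2:11, r3:7, r4:0, r5:0, r6:4}
[8] add  r6, r0, r2  →  {r0:0, r1:12, r2:11, r3:7, r4:0, r5:0, r6:11}

0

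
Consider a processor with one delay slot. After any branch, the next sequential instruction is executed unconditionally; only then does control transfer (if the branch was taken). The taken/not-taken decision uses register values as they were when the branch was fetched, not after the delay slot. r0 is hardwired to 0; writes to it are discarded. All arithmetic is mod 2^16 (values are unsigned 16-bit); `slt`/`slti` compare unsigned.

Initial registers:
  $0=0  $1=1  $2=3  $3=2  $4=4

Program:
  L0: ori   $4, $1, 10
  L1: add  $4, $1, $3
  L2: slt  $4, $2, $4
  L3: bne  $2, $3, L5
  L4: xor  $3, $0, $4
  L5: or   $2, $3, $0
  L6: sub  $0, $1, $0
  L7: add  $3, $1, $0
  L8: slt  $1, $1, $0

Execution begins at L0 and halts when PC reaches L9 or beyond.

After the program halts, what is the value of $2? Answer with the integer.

0

[0] ori   $4, $1, 10  →  {$0:0, $1:1, $2:3, $3:2, $4:11}
[1] add  $4, $1, $3  →  {$0:0, $1:1, $2:3, $3:2, $4:3}
[2] slt  $4, $2, $4  →  {$0:0, $1:1, $2:3, $3:2, $4:0}
[3] bne  $2, $3, L5  →  {$0:0, $1:1, $2:3, $3:2, $4:0}  ⟨branch taken⟩
[4] xor  $3, $0, $4  →  {$0:0, $1:1, $2:3, $3:0, $4:0}
[5] or   $2, $3, $0  →  {$0:0, $1:1, $2:0, $3:0, $4:0}
[6] sub  $0, $1, $0  →  {$0:0, $1:1, $2:0, $3:0, $4:0}
[7] add  $3, $1, $0  →  {$0:0, $1:1, $2:0, $3:1, $4:0}
[8] slt  $1, $1, $0  →  {$0:0, $1:0, $2:0, $3:1, $4:0}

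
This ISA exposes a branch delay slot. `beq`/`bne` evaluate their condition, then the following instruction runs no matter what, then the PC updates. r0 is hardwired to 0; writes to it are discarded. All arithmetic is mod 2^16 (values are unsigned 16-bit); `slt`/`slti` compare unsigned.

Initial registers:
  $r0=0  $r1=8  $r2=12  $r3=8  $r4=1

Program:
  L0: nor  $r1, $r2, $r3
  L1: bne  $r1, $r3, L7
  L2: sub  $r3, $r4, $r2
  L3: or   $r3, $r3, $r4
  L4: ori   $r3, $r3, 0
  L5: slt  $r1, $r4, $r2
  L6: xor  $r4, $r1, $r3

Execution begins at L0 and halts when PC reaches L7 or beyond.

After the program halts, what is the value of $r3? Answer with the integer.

65525

#0 nor  $r1, $r2, $r3 ; 0/65523/12/8/1
#1 bne  $r1, $r3, L7 ; 0/65523/12/8/1 ; →target
#2 sub  $r3, $r4, $r2 ; 0/65523/12/65525/1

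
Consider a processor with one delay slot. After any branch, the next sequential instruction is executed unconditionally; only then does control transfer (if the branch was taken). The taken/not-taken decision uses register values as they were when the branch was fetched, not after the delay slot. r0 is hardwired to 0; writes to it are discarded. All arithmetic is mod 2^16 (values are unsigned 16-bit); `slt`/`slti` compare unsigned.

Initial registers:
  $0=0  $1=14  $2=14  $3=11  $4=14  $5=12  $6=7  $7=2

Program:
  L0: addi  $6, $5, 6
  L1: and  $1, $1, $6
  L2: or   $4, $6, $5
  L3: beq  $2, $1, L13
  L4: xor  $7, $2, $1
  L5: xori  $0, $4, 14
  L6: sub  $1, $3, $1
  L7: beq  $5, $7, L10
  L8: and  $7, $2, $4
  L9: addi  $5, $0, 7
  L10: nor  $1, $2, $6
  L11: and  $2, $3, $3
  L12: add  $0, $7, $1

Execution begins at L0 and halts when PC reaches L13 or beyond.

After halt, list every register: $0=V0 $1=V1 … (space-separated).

$0=0 $1=65505 $2=11 $3=11 $4=30 $5=12 $6=18 $7=14

PC=0  addi  $6, $5, 6        | $0=0 $1=14 $2=14 $3=11 $4=14 $5=12 $6=18 $7=2
PC=1  and  $1, $1, $6        | $0=0 $1=2 $2=14 $3=11 $4=14 $5=12 $6=18 $7=2
PC=2  or   $4, $6, $5        | $0=0 $1=2 $2=14 $3=11 $4=30 $5=12 $6=18 $7=2
PC=3  beq  $2, $1, L13       | $0=0 $1=2 $2=14 $3=11 $4=30 $5=12 $6=18 $7=2  [not taken]
PC=4  xor  $7, $2, $1        | $0=0 $1=2 $2=14 $3=11 $4=30 $5=12 $6=18 $7=12
PC=5  xori  $0, $4, 14       | $0=0 $1=2 $2=14 $3=11 $4=30 $5=12 $6=18 $7=12
PC=6  sub  $1, $3, $1        | $0=0 $1=9 $2=14 $3=11 $4=30 $5=12 $6=18 $7=12
PC=7  beq  $5, $7, L10       | $0=0 $1=9 $2=14 $3=11 $4=30 $5=12 $6=18 $7=12  [TAKEN]
PC=8  and  $7, $2, $4        | $0=0 $1=9 $2=14 $3=11 $4=30 $5=12 $6=18 $7=14
PC=10 nor  $1, $2, $6        | $0=0 $1=65505 $2=14 $3=11 $4=30 $5=12 $6=18 $7=14
PC=11 and  $2, $3, $3        | $0=0 $1=65505 $2=11 $3=11 $4=30 $5=12 $6=18 $7=14
PC=12 add  $0, $7, $1        | $0=0 $1=65505 $2=11 $3=11 $4=30 $5=12 $6=18 $7=14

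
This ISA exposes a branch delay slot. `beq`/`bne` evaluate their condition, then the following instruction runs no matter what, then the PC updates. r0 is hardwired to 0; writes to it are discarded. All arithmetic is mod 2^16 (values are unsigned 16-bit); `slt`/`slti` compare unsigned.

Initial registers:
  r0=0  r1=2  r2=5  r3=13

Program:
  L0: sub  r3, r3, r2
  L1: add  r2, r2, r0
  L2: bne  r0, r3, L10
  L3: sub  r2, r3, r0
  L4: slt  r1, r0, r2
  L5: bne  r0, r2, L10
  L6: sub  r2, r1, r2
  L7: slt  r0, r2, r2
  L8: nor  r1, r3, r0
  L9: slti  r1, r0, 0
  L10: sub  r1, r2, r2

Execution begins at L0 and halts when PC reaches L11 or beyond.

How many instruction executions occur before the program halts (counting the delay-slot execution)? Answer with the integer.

5

PC=0  sub  r3, r3, r2        | r0=0 r1=2 r2=5 r3=8
PC=1  add  r2, r2, r0        | r0=0 r1=2 r2=5 r3=8
PC=2  bne  r0, r3, L10       | r0=0 r1=2 r2=5 r3=8  [TAKEN]
PC=3  sub  r2, r3, r0        | r0=0 r1=2 r2=8 r3=8
PC=10 sub  r1, r2, r2        | r0=0 r1=0 r2=8 r3=8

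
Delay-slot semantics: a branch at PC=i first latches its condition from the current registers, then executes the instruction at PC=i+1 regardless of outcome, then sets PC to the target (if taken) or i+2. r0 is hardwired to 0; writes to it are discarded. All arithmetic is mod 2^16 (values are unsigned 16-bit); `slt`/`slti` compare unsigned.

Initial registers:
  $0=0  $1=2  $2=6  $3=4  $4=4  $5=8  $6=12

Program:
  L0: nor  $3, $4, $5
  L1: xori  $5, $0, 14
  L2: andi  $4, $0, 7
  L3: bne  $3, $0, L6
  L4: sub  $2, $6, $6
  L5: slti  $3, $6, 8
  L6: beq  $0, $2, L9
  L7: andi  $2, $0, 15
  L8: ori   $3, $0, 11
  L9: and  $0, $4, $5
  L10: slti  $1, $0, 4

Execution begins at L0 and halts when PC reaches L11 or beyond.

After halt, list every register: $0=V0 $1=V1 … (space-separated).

PC=0  nor  $3, $4, $5        | $0=0 $1=2 $2=6 $3=65523 $4=4 $5=8 $6=12
PC=1  xori  $5, $0, 14       | $0=0 $1=2 $2=6 $3=65523 $4=4 $5=14 $6=12
PC=2  andi  $4, $0, 7        | $0=0 $1=2 $2=6 $3=65523 $4=0 $5=14 $6=12
PC=3  bne  $3, $0, L6        | $0=0 $1=2 $2=6 $3=65523 $4=0 $5=14 $6=12  [TAKEN]
PC=4  sub  $2, $6, $6        | $0=0 $1=2 $2=0 $3=65523 $4=0 $5=14 $6=12
PC=6  beq  $0, $2, L9        | $0=0 $1=2 $2=0 $3=65523 $4=0 $5=14 $6=12  [TAKEN]
PC=7  andi  $2, $0, 15       | $0=0 $1=2 $2=0 $3=65523 $4=0 $5=14 $6=12
PC=9  and  $0, $4, $5        | $0=0 $1=2 $2=0 $3=65523 $4=0 $5=14 $6=12
PC=10 slti  $1, $0, 4        | $0=0 $1=1 $2=0 $3=65523 $4=0 $5=14 $6=12

$0=0 $1=1 $2=0 $3=65523 $4=0 $5=14 $6=12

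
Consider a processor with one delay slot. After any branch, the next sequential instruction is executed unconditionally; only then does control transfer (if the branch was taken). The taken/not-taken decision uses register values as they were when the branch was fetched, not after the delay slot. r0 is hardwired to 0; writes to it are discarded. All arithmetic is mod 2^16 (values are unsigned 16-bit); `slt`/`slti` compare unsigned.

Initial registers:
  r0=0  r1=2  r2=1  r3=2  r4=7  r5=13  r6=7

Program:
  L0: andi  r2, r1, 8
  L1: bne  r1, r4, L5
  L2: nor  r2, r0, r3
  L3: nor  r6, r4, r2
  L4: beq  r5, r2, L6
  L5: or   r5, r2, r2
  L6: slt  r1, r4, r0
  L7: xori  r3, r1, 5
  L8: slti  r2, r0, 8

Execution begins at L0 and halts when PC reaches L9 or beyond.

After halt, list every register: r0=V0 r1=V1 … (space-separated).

  step pc=0: andi  r2, r1, 8  regs=(0,2,0,2,7,13,7)
  step pc=1: bne  r1, r4, L5  cond=T  regs=(0,2,0,2,7,13,7)
  step pc=2: nor  r2, r0, r3  regs=(0,2,65533,2,7,13,7)
  step pc=5: or   r5, r2, r2  regs=(0,2,65533,2,7,65533,7)
  step pc=6: slt  r1, r4, r0  regs=(0,0,65533,2,7,65533,7)
  step pc=7: xori  r3, r1, 5  regs=(0,0,65533,5,7,65533,7)
  step pc=8: slti  r2, r0, 8  regs=(0,0,1,5,7,65533,7)

r0=0 r1=0 r2=1 r3=5 r4=7 r5=65533 r6=7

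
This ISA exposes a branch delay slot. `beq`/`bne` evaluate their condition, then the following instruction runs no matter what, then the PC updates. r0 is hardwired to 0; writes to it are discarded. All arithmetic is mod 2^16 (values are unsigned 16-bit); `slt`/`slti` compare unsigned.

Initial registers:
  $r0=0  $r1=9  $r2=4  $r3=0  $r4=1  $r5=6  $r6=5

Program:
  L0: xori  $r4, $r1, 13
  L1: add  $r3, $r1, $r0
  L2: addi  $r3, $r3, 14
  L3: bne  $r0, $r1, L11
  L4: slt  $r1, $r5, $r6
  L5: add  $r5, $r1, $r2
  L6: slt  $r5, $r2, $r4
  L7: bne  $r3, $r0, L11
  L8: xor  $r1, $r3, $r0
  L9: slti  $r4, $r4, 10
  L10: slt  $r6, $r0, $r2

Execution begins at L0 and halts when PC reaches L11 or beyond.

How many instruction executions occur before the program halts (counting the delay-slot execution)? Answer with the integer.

  step pc=0: xori  $r4, $r1, 13  regs=(0,9,4,0,4,6,5)
  step pc=1: add  $r3, $r1, $r0  regs=(0,9,4,9,4,6,5)
  step pc=2: addi  $r3, $r3, 14  regs=(0,9,4,23,4,6,5)
  step pc=3: bne  $r0, $r1, L11  cond=T  regs=(0,9,4,23,4,6,5)
  step pc=4: slt  $r1, $r5, $r6  regs=(0,0,4,23,4,6,5)

5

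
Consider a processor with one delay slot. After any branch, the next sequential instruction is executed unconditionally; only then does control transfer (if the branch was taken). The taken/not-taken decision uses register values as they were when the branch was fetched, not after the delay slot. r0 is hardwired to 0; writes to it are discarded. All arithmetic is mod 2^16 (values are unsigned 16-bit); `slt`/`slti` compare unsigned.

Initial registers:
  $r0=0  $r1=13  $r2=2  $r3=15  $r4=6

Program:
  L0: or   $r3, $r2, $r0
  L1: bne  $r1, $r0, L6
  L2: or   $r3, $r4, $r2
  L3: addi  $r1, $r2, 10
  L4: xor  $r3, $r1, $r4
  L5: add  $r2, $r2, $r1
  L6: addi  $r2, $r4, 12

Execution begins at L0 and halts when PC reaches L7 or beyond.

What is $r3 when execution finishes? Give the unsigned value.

6

#0 or   $r3, $r2, $r0 ; 0/13/2/2/6
#1 bne  $r1, $r0, L6 ; 0/13/2/2/6 ; →target
#2 or   $r3, $r4, $r2 ; 0/13/2/6/6
#6 addi  $r2, $r4, 12 ; 0/13/18/6/6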